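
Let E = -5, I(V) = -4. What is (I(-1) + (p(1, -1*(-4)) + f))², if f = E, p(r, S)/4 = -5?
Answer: 841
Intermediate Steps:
p(r, S) = -20 (p(r, S) = 4*(-5) = -20)
f = -5
(I(-1) + (p(1, -1*(-4)) + f))² = (-4 + (-20 - 5))² = (-4 - 25)² = (-29)² = 841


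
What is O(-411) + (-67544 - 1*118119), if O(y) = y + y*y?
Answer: -17153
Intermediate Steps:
O(y) = y + y²
O(-411) + (-67544 - 1*118119) = -411*(1 - 411) + (-67544 - 1*118119) = -411*(-410) + (-67544 - 118119) = 168510 - 185663 = -17153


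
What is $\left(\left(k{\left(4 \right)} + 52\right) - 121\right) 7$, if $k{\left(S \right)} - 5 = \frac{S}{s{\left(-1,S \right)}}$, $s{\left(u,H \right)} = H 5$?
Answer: $- \frac{2233}{5} \approx -446.6$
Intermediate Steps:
$s{\left(u,H \right)} = 5 H$
$k{\left(S \right)} = \frac{26}{5}$ ($k{\left(S \right)} = 5 + \frac{S}{5 S} = 5 + S \frac{1}{5 S} = 5 + \frac{1}{5} = \frac{26}{5}$)
$\left(\left(k{\left(4 \right)} + 52\right) - 121\right) 7 = \left(\left(\frac{26}{5} + 52\right) - 121\right) 7 = \left(\frac{286}{5} - 121\right) 7 = \left(- \frac{319}{5}\right) 7 = - \frac{2233}{5}$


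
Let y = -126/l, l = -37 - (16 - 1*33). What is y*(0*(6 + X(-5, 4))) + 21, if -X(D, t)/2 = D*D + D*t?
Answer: 21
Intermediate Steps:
l = -20 (l = -37 - (16 - 33) = -37 - 1*(-17) = -37 + 17 = -20)
X(D, t) = -2*D² - 2*D*t (X(D, t) = -2*(D*D + D*t) = -2*(D² + D*t) = -2*D² - 2*D*t)
y = 63/10 (y = -126/(-20) = -126*(-1/20) = 63/10 ≈ 6.3000)
y*(0*(6 + X(-5, 4))) + 21 = 63*(0*(6 - 2*(-5)*(-5 + 4)))/10 + 21 = 63*(0*(6 - 2*(-5)*(-1)))/10 + 21 = 63*(0*(6 - 10))/10 + 21 = 63*(0*(-4))/10 + 21 = (63/10)*0 + 21 = 0 + 21 = 21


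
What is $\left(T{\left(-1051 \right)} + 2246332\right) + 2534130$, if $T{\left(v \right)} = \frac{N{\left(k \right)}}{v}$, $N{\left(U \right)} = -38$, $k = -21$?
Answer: $\frac{5024265600}{1051} \approx 4.7805 \cdot 10^{6}$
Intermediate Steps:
$T{\left(v \right)} = - \frac{38}{v}$
$\left(T{\left(-1051 \right)} + 2246332\right) + 2534130 = \left(- \frac{38}{-1051} + 2246332\right) + 2534130 = \left(\left(-38\right) \left(- \frac{1}{1051}\right) + 2246332\right) + 2534130 = \left(\frac{38}{1051} + 2246332\right) + 2534130 = \frac{2360894970}{1051} + 2534130 = \frac{5024265600}{1051}$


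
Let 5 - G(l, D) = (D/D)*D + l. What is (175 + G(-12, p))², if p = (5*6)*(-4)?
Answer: 97344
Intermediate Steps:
p = -120 (p = 30*(-4) = -120)
G(l, D) = 5 - D - l (G(l, D) = 5 - ((D/D)*D + l) = 5 - (1*D + l) = 5 - (D + l) = 5 + (-D - l) = 5 - D - l)
(175 + G(-12, p))² = (175 + (5 - 1*(-120) - 1*(-12)))² = (175 + (5 + 120 + 12))² = (175 + 137)² = 312² = 97344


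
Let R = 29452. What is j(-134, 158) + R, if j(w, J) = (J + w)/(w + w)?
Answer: 1973278/67 ≈ 29452.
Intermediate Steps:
j(w, J) = (J + w)/(2*w) (j(w, J) = (J + w)/((2*w)) = (J + w)*(1/(2*w)) = (J + w)/(2*w))
j(-134, 158) + R = (1/2)*(158 - 134)/(-134) + 29452 = (1/2)*(-1/134)*24 + 29452 = -6/67 + 29452 = 1973278/67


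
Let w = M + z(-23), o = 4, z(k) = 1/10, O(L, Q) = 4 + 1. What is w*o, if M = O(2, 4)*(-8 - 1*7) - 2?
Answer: -1538/5 ≈ -307.60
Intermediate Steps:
O(L, Q) = 5
z(k) = 1/10
M = -77 (M = 5*(-8 - 1*7) - 2 = 5*(-8 - 7) - 2 = 5*(-15) - 2 = -75 - 2 = -77)
w = -769/10 (w = -77 + 1/10 = -769/10 ≈ -76.900)
w*o = -769/10*4 = -1538/5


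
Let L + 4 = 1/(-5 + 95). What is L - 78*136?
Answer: -955079/90 ≈ -10612.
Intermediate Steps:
L = -359/90 (L = -4 + 1/(-5 + 95) = -4 + 1/90 = -359/90 ≈ -3.9889)
L - 78*136 = -359/90 - 78*136 = -359/90 - 10608 = -955079/90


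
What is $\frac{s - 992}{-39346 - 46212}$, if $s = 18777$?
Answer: $- \frac{17785}{85558} \approx -0.20787$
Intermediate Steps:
$\frac{s - 992}{-39346 - 46212} = \frac{18777 - 992}{-39346 - 46212} = \frac{17785}{-85558} = 17785 \left(- \frac{1}{85558}\right) = - \frac{17785}{85558}$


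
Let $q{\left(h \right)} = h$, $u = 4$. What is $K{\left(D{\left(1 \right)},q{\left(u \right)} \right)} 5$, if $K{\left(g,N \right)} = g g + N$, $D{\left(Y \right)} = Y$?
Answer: $25$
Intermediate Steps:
$K{\left(g,N \right)} = N + g^{2}$ ($K{\left(g,N \right)} = g^{2} + N = N + g^{2}$)
$K{\left(D{\left(1 \right)},q{\left(u \right)} \right)} 5 = \left(4 + 1^{2}\right) 5 = \left(4 + 1\right) 5 = 5 \cdot 5 = 25$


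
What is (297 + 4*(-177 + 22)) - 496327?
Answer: -496650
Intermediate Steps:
(297 + 4*(-177 + 22)) - 496327 = (297 + 4*(-155)) - 496327 = (297 - 620) - 496327 = -323 - 496327 = -496650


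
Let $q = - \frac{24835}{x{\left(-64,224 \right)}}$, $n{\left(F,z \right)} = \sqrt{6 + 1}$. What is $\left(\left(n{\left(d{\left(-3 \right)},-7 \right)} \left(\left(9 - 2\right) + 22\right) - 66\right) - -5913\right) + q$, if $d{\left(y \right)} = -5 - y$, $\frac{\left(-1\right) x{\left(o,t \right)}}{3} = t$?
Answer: $\frac{3954019}{672} + 29 \sqrt{7} \approx 5960.7$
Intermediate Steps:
$x{\left(o,t \right)} = - 3 t$
$n{\left(F,z \right)} = \sqrt{7}$
$q = \frac{24835}{672}$ ($q = - \frac{24835}{\left(-3\right) 224} = - \frac{24835}{-672} = \left(-24835\right) \left(- \frac{1}{672}\right) = \frac{24835}{672} \approx 36.957$)
$\left(\left(n{\left(d{\left(-3 \right)},-7 \right)} \left(\left(9 - 2\right) + 22\right) - 66\right) - -5913\right) + q = \left(\left(\sqrt{7} \left(\left(9 - 2\right) + 22\right) - 66\right) - -5913\right) + \frac{24835}{672} = \left(\left(\sqrt{7} \left(7 + 22\right) - 66\right) + 5913\right) + \frac{24835}{672} = \left(\left(\sqrt{7} \cdot 29 - 66\right) + 5913\right) + \frac{24835}{672} = \left(\left(29 \sqrt{7} - 66\right) + 5913\right) + \frac{24835}{672} = \left(\left(-66 + 29 \sqrt{7}\right) + 5913\right) + \frac{24835}{672} = \left(5847 + 29 \sqrt{7}\right) + \frac{24835}{672} = \frac{3954019}{672} + 29 \sqrt{7}$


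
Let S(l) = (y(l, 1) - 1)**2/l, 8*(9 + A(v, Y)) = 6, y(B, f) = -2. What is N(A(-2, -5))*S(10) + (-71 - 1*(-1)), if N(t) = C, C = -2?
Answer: -359/5 ≈ -71.800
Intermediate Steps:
A(v, Y) = -33/4 (A(v, Y) = -9 + (1/8)*6 = -9 + 3/4 = -33/4)
S(l) = 9/l (S(l) = (-2 - 1)**2/l = (-3)**2/l = 9/l)
N(t) = -2
N(A(-2, -5))*S(10) + (-71 - 1*(-1)) = -18/10 + (-71 - 1*(-1)) = -18/10 + (-71 + 1) = -2*9/10 - 70 = -9/5 - 70 = -359/5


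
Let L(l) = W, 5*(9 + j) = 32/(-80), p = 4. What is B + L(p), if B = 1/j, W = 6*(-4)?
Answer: -5473/227 ≈ -24.110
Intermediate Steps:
j = -227/25 (j = -9 + (32/(-80))/5 = -9 + (32*(-1/80))/5 = -9 + (⅕)*(-⅖) = -9 - 2/25 = -227/25 ≈ -9.0800)
W = -24
L(l) = -24
B = -25/227 (B = 1/(-227/25) = -25/227 ≈ -0.11013)
B + L(p) = -25/227 - 24 = -5473/227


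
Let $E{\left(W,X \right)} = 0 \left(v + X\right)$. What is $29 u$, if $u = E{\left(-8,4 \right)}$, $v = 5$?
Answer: $0$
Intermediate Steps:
$E{\left(W,X \right)} = 0$ ($E{\left(W,X \right)} = 0 \left(5 + X\right) = 0$)
$u = 0$
$29 u = 29 \cdot 0 = 0$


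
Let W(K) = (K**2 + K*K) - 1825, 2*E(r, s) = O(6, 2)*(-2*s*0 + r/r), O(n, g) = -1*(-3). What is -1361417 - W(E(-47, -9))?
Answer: -2719193/2 ≈ -1.3596e+6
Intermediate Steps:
O(n, g) = 3
E(r, s) = 3/2 (E(r, s) = (3*(-2*s*0 + r/r))/2 = (3*(0 + 1))/2 = (3*1)/2 = (1/2)*3 = 3/2)
W(K) = -1825 + 2*K**2 (W(K) = (K**2 + K**2) - 1825 = 2*K**2 - 1825 = -1825 + 2*K**2)
-1361417 - W(E(-47, -9)) = -1361417 - (-1825 + 2*(3/2)**2) = -1361417 - (-1825 + 2*(9/4)) = -1361417 - (-1825 + 9/2) = -1361417 - 1*(-3641/2) = -1361417 + 3641/2 = -2719193/2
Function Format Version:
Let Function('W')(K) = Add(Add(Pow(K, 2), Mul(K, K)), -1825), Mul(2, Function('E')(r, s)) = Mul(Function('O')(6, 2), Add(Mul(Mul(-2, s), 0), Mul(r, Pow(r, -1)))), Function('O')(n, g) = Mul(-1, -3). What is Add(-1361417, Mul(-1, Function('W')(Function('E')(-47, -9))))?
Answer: Rational(-2719193, 2) ≈ -1.3596e+6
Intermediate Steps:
Function('O')(n, g) = 3
Function('E')(r, s) = Rational(3, 2) (Function('E')(r, s) = Mul(Rational(1, 2), Mul(3, Add(Mul(Mul(-2, s), 0), Mul(r, Pow(r, -1))))) = Mul(Rational(1, 2), Mul(3, Add(0, 1))) = Mul(Rational(1, 2), Mul(3, 1)) = Mul(Rational(1, 2), 3) = Rational(3, 2))
Function('W')(K) = Add(-1825, Mul(2, Pow(K, 2))) (Function('W')(K) = Add(Add(Pow(K, 2), Pow(K, 2)), -1825) = Add(Mul(2, Pow(K, 2)), -1825) = Add(-1825, Mul(2, Pow(K, 2))))
Add(-1361417, Mul(-1, Function('W')(Function('E')(-47, -9)))) = Add(-1361417, Mul(-1, Add(-1825, Mul(2, Pow(Rational(3, 2), 2))))) = Add(-1361417, Mul(-1, Add(-1825, Mul(2, Rational(9, 4))))) = Add(-1361417, Mul(-1, Add(-1825, Rational(9, 2)))) = Add(-1361417, Mul(-1, Rational(-3641, 2))) = Add(-1361417, Rational(3641, 2)) = Rational(-2719193, 2)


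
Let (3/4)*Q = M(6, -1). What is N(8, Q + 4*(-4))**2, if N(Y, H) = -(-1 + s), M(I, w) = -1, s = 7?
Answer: 36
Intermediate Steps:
Q = -4/3 (Q = (4/3)*(-1) = -4/3 ≈ -1.3333)
N(Y, H) = -6 (N(Y, H) = -(-1 + 7) = -1*6 = -6)
N(8, Q + 4*(-4))**2 = (-6)**2 = 36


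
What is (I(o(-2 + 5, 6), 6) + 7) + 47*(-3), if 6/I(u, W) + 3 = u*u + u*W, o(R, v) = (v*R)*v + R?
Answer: -289975/2164 ≈ -134.00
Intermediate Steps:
o(R, v) = R + R*v² (o(R, v) = (R*v)*v + R = R*v² + R = R + R*v²)
I(u, W) = 6/(-3 + u² + W*u) (I(u, W) = 6/(-3 + (u*u + u*W)) = 6/(-3 + (u² + W*u)) = 6/(-3 + u² + W*u))
(I(o(-2 + 5, 6), 6) + 7) + 47*(-3) = (6/(-3 + ((-2 + 5)*(1 + 6²))² + 6*((-2 + 5)*(1 + 6²))) + 7) + 47*(-3) = (6/(-3 + (3*(1 + 36))² + 6*(3*(1 + 36))) + 7) - 141 = (6/(-3 + (3*37)² + 6*(3*37)) + 7) - 141 = (6/(-3 + 111² + 6*111) + 7) - 141 = (6/(-3 + 12321 + 666) + 7) - 141 = (6/12984 + 7) - 141 = (6*(1/12984) + 7) - 141 = (1/2164 + 7) - 141 = 15149/2164 - 141 = -289975/2164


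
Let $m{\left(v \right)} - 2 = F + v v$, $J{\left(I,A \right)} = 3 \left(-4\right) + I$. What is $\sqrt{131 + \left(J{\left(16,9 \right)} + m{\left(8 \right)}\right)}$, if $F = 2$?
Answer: $\sqrt{203} \approx 14.248$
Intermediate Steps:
$J{\left(I,A \right)} = -12 + I$
$m{\left(v \right)} = 4 + v^{2}$ ($m{\left(v \right)} = 2 + \left(2 + v v\right) = 2 + \left(2 + v^{2}\right) = 4 + v^{2}$)
$\sqrt{131 + \left(J{\left(16,9 \right)} + m{\left(8 \right)}\right)} = \sqrt{131 + \left(\left(-12 + 16\right) + \left(4 + 8^{2}\right)\right)} = \sqrt{131 + \left(4 + \left(4 + 64\right)\right)} = \sqrt{131 + \left(4 + 68\right)} = \sqrt{131 + 72} = \sqrt{203}$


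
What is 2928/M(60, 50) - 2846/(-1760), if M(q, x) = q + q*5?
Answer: 25741/2640 ≈ 9.7504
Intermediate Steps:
M(q, x) = 6*q (M(q, x) = q + 5*q = 6*q)
2928/M(60, 50) - 2846/(-1760) = 2928/((6*60)) - 2846/(-1760) = 2928/360 - 2846*(-1/1760) = 2928*(1/360) + 1423/880 = 122/15 + 1423/880 = 25741/2640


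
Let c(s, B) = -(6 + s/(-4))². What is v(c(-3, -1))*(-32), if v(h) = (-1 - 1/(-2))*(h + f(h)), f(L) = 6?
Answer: -633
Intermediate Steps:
c(s, B) = -(6 - s/4)² (c(s, B) = -(6 + s*(-¼))² = -(6 - s/4)²)
v(h) = -3 - h/2 (v(h) = (-1 - 1/(-2))*(h + 6) = (-1 - 1*(-½))*(6 + h) = (-1 + ½)*(6 + h) = -(6 + h)/2 = -3 - h/2)
v(c(-3, -1))*(-32) = (-3 - (-1)*(-24 - 3)²/32)*(-32) = (-3 - (-1)*(-27)²/32)*(-32) = (-3 - (-1)*729/32)*(-32) = (-3 - ½*(-729/16))*(-32) = (-3 + 729/32)*(-32) = (633/32)*(-32) = -633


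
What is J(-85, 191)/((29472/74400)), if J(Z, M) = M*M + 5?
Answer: 28276650/307 ≈ 92106.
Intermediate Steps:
J(Z, M) = 5 + M² (J(Z, M) = M² + 5 = 5 + M²)
J(-85, 191)/((29472/74400)) = (5 + 191²)/((29472/74400)) = (5 + 36481)/((29472*(1/74400))) = 36486/(307/775) = 36486*(775/307) = 28276650/307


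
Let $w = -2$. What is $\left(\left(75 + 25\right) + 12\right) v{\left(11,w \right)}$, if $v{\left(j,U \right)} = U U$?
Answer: $448$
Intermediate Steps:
$v{\left(j,U \right)} = U^{2}$
$\left(\left(75 + 25\right) + 12\right) v{\left(11,w \right)} = \left(\left(75 + 25\right) + 12\right) \left(-2\right)^{2} = \left(100 + 12\right) 4 = 112 \cdot 4 = 448$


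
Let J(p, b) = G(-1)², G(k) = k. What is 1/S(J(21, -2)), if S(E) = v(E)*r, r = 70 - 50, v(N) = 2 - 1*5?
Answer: -1/60 ≈ -0.016667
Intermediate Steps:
v(N) = -3 (v(N) = 2 - 5 = -3)
r = 20
J(p, b) = 1 (J(p, b) = (-1)² = 1)
S(E) = -60 (S(E) = -3*20 = -60)
1/S(J(21, -2)) = 1/(-60) = -1/60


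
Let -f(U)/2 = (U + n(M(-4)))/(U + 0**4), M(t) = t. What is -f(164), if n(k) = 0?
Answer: 2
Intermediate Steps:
f(U) = -2 (f(U) = -2*(U + 0)/(U + 0**4) = -2*U/(U + 0) = -2*U/U = -2*1 = -2)
-f(164) = -1*(-2) = 2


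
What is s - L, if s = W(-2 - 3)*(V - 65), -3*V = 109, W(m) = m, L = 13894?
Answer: -40162/3 ≈ -13387.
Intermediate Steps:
V = -109/3 (V = -⅓*109 = -109/3 ≈ -36.333)
s = 1520/3 (s = (-2 - 3)*(-109/3 - 65) = -5*(-304/3) = 1520/3 ≈ 506.67)
s - L = 1520/3 - 1*13894 = 1520/3 - 13894 = -40162/3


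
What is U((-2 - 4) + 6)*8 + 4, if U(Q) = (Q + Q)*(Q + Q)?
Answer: 4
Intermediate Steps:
U(Q) = 4*Q**2 (U(Q) = (2*Q)*(2*Q) = 4*Q**2)
U((-2 - 4) + 6)*8 + 4 = (4*((-2 - 4) + 6)**2)*8 + 4 = (4*(-6 + 6)**2)*8 + 4 = (4*0**2)*8 + 4 = (4*0)*8 + 4 = 0*8 + 4 = 0 + 4 = 4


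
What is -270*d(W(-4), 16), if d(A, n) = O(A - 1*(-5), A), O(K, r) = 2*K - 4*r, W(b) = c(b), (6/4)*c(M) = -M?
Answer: -1260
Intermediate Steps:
c(M) = -2*M/3 (c(M) = 2*(-M)/3 = -2*M/3)
W(b) = -2*b/3
O(K, r) = -4*r + 2*K
d(A, n) = 10 - 2*A (d(A, n) = -4*A + 2*(A - 1*(-5)) = -4*A + 2*(A + 5) = -4*A + 2*(5 + A) = -4*A + (10 + 2*A) = 10 - 2*A)
-270*d(W(-4), 16) = -270*(10 - (-4)*(-4)/3) = -270*(10 - 2*8/3) = -270*(10 - 16/3) = -270*14/3 = -1260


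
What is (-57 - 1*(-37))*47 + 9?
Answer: -931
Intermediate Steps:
(-57 - 1*(-37))*47 + 9 = (-57 + 37)*47 + 9 = -20*47 + 9 = -940 + 9 = -931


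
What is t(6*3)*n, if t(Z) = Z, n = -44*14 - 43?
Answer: -11862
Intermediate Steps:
n = -659 (n = -616 - 43 = -659)
t(6*3)*n = (6*3)*(-659) = 18*(-659) = -11862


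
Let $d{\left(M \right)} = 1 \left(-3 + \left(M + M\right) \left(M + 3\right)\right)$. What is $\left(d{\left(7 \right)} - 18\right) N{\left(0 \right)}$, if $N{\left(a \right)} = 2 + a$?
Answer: $238$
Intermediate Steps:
$d{\left(M \right)} = -3 + 2 M \left(3 + M\right)$ ($d{\left(M \right)} = 1 \left(-3 + 2 M \left(3 + M\right)\right) = -3 + 2 M \left(3 + M\right)$)
$\left(d{\left(7 \right)} - 18\right) N{\left(0 \right)} = \left(\left(-3 + 2 \cdot 7^{2} + 6 \cdot 7\right) - 18\right) \left(2 + 0\right) = \left(\left(-3 + 2 \cdot 49 + 42\right) - 18\right) 2 = \left(\left(-3 + 98 + 42\right) - 18\right) 2 = \left(137 - 18\right) 2 = 119 \cdot 2 = 238$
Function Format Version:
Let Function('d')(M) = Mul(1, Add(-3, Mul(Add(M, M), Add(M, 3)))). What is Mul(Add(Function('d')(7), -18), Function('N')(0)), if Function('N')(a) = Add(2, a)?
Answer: 238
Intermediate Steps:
Function('d')(M) = Add(-3, Mul(2, M, Add(3, M))) (Function('d')(M) = Mul(1, Add(-3, Mul(Mul(2, M), Add(3, M)))) = Mul(1, Add(-3, Mul(2, M, Add(3, M)))) = Add(-3, Mul(2, M, Add(3, M))))
Mul(Add(Function('d')(7), -18), Function('N')(0)) = Mul(Add(Add(-3, Mul(2, Pow(7, 2)), Mul(6, 7)), -18), Add(2, 0)) = Mul(Add(Add(-3, Mul(2, 49), 42), -18), 2) = Mul(Add(Add(-3, 98, 42), -18), 2) = Mul(Add(137, -18), 2) = Mul(119, 2) = 238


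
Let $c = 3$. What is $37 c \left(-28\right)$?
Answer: $-3108$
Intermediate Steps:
$37 c \left(-28\right) = 37 \cdot 3 \left(-28\right) = 111 \left(-28\right) = -3108$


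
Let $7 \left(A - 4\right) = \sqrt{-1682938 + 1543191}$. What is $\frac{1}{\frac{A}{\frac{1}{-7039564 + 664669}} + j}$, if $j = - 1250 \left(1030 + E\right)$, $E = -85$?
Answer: $- \frac{87157378}{380939986993627785} + \frac{2974951 i \sqrt{139747}}{380939986993627785} \approx -2.288 \cdot 10^{-10} + 2.9194 \cdot 10^{-9} i$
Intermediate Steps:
$A = 4 + \frac{i \sqrt{139747}}{7}$ ($A = 4 + \frac{\sqrt{-1682938 + 1543191}}{7} = 4 + \frac{\sqrt{-139747}}{7} = 4 + \frac{i \sqrt{139747}}{7} \approx 4.0 + 53.404 i$)
$j = -1181250$ ($j = - 1250 \left(1030 - 85\right) = \left(-1250\right) 945 = -1181250$)
$\frac{1}{\frac{A}{\frac{1}{-7039564 + 664669}} + j} = \frac{1}{\frac{4 + \frac{i \sqrt{139747}}{7}}{\frac{1}{-7039564 + 664669}} - 1181250} = \frac{1}{\frac{4 + \frac{i \sqrt{139747}}{7}}{\frac{1}{-6374895}} - 1181250} = \frac{1}{\frac{4 + \frac{i \sqrt{139747}}{7}}{- \frac{1}{6374895}} - 1181250} = \frac{1}{\left(4 + \frac{i \sqrt{139747}}{7}\right) \left(-6374895\right) - 1181250} = \frac{1}{\left(-25499580 - \frac{6374895 i \sqrt{139747}}{7}\right) - 1181250} = \frac{1}{-26680830 - \frac{6374895 i \sqrt{139747}}{7}}$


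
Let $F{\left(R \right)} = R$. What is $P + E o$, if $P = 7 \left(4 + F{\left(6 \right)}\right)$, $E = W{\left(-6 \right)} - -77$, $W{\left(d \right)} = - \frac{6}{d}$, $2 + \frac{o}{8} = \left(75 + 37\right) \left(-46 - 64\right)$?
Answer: $-7688858$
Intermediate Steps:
$o = -98576$ ($o = -16 + 8 \left(75 + 37\right) \left(-46 - 64\right) = -16 + 8 \cdot 112 \left(-110\right) = -16 + 8 \left(-12320\right) = -16 - 98560 = -98576$)
$E = 78$ ($E = - \frac{6}{-6} - -77 = \left(-6\right) \left(- \frac{1}{6}\right) + 77 = 1 + 77 = 78$)
$P = 70$ ($P = 7 \left(4 + 6\right) = 7 \cdot 10 = 70$)
$P + E o = 70 + 78 \left(-98576\right) = 70 - 7688928 = -7688858$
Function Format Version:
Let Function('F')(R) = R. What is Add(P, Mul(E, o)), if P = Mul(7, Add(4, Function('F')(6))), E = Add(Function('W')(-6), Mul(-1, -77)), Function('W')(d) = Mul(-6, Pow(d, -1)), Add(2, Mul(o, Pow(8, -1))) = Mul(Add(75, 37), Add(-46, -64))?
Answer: -7688858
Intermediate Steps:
o = -98576 (o = Add(-16, Mul(8, Mul(Add(75, 37), Add(-46, -64)))) = Add(-16, Mul(8, Mul(112, -110))) = Add(-16, Mul(8, -12320)) = Add(-16, -98560) = -98576)
E = 78 (E = Add(Mul(-6, Pow(-6, -1)), Mul(-1, -77)) = Add(Mul(-6, Rational(-1, 6)), 77) = Add(1, 77) = 78)
P = 70 (P = Mul(7, Add(4, 6)) = Mul(7, 10) = 70)
Add(P, Mul(E, o)) = Add(70, Mul(78, -98576)) = Add(70, -7688928) = -7688858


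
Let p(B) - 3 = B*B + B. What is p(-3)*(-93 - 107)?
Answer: -1800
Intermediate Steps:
p(B) = 3 + B + B² (p(B) = 3 + (B*B + B) = 3 + (B² + B) = 3 + (B + B²) = 3 + B + B²)
p(-3)*(-93 - 107) = (3 - 3 + (-3)²)*(-93 - 107) = (3 - 3 + 9)*(-200) = 9*(-200) = -1800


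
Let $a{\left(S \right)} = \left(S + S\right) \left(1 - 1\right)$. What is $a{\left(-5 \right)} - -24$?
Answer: $24$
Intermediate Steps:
$a{\left(S \right)} = 0$ ($a{\left(S \right)} = 2 S 0 = 0$)
$a{\left(-5 \right)} - -24 = 0 - -24 = 0 + 24 = 24$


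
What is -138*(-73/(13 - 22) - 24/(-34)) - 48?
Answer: -64502/51 ≈ -1264.7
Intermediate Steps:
-138*(-73/(13 - 22) - 24/(-34)) - 48 = -138*(-73/(-9) - 24*(-1/34)) - 48 = -138*(-73*(-⅑) + 12/17) - 48 = -138*(73/9 + 12/17) - 48 = -138*1349/153 - 48 = -62054/51 - 48 = -64502/51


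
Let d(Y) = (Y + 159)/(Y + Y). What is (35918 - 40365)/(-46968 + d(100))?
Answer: 889400/9393341 ≈ 0.094684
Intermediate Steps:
d(Y) = (159 + Y)/(2*Y) (d(Y) = (159 + Y)/((2*Y)) = (159 + Y)*(1/(2*Y)) = (159 + Y)/(2*Y))
(35918 - 40365)/(-46968 + d(100)) = (35918 - 40365)/(-46968 + (½)*(159 + 100)/100) = -4447/(-46968 + (½)*(1/100)*259) = -4447/(-46968 + 259/200) = -4447/(-9393341/200) = -4447*(-200/9393341) = 889400/9393341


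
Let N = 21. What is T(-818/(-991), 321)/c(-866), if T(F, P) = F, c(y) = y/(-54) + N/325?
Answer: 3588975/70010186 ≈ 0.051264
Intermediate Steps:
c(y) = 21/325 - y/54 (c(y) = y/(-54) + 21/325 = y*(-1/54) + 21*(1/325) = -y/54 + 21/325 = 21/325 - y/54)
T(-818/(-991), 321)/c(-866) = (-818/(-991))/(21/325 - 1/54*(-866)) = (-818*(-1/991))/(21/325 + 433/27) = 818/(991*(141292/8775)) = (818/991)*(8775/141292) = 3588975/70010186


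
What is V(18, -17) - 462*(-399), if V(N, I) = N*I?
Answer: 184032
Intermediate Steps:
V(N, I) = I*N
V(18, -17) - 462*(-399) = -17*18 - 462*(-399) = -306 + 184338 = 184032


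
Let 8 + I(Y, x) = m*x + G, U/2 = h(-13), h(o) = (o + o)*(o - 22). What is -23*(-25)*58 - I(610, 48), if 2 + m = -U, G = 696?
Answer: 120118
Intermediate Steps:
h(o) = 2*o*(-22 + o) (h(o) = (2*o)*(-22 + o) = 2*o*(-22 + o))
U = 1820 (U = 2*(2*(-13)*(-22 - 13)) = 2*(2*(-13)*(-35)) = 2*910 = 1820)
m = -1822 (m = -2 - 1*1820 = -2 - 1820 = -1822)
I(Y, x) = 688 - 1822*x (I(Y, x) = -8 + (-1822*x + 696) = -8 + (696 - 1822*x) = 688 - 1822*x)
-23*(-25)*58 - I(610, 48) = -23*(-25)*58 - (688 - 1822*48) = 575*58 - (688 - 87456) = 33350 - 1*(-86768) = 33350 + 86768 = 120118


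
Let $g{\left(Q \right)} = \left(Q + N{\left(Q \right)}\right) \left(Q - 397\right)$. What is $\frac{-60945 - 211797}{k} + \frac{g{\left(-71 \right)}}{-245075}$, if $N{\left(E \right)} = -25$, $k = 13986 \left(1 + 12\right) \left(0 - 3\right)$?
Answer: $\frac{7056014723}{22279523175} \approx 0.3167$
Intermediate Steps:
$k = -545454$ ($k = 13986 \cdot 13 \left(-3\right) = 13986 \left(-39\right) = -545454$)
$g{\left(Q \right)} = \left(-397 + Q\right) \left(-25 + Q\right)$ ($g{\left(Q \right)} = \left(Q - 25\right) \left(Q - 397\right) = \left(-25 + Q\right) \left(-397 + Q\right) = \left(-397 + Q\right) \left(-25 + Q\right)$)
$\frac{-60945 - 211797}{k} + \frac{g{\left(-71 \right)}}{-245075} = \frac{-60945 - 211797}{-545454} + \frac{9925 + \left(-71\right)^{2} - -29962}{-245075} = \left(-60945 - 211797\right) \left(- \frac{1}{545454}\right) + \left(9925 + 5041 + 29962\right) \left(- \frac{1}{245075}\right) = \left(-272742\right) \left(- \frac{1}{545454}\right) + 44928 \left(- \frac{1}{245075}\right) = \frac{45457}{90909} - \frac{44928}{245075} = \frac{7056014723}{22279523175}$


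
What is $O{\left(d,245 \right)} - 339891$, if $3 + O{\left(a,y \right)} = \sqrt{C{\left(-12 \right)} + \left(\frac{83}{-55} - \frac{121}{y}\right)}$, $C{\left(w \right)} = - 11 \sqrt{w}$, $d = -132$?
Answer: $-339894 + \frac{\sqrt{-296890 - 3260950 i \sqrt{3}}}{385} \approx -3.3989 \cdot 10^{5} - 4.4811 i$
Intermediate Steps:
$O{\left(a,y \right)} = -3 + \sqrt{- \frac{83}{55} - \frac{121}{y} - 22 i \sqrt{3}}$ ($O{\left(a,y \right)} = -3 + \sqrt{- 11 \sqrt{-12} + \left(\frac{83}{-55} - \frac{121}{y}\right)} = -3 + \sqrt{- 11 \cdot 2 i \sqrt{3} + \left(83 \left(- \frac{1}{55}\right) - \frac{121}{y}\right)} = -3 + \sqrt{- 22 i \sqrt{3} - \left(\frac{83}{55} + \frac{121}{y}\right)} = -3 + \sqrt{- \frac{83}{55} - \frac{121}{y} - 22 i \sqrt{3}}$)
$O{\left(d,245 \right)} - 339891 = \left(-3 + \frac{\sqrt{-4565 - \frac{366025}{245} - 66550 i \sqrt{3}}}{55}\right) - 339891 = \left(-3 + \frac{\sqrt{-4565 - \frac{73205}{49} - 66550 i \sqrt{3}}}{55}\right) - 339891 = \left(-3 + \frac{\sqrt{- \frac{296890}{49} - 66550 i \sqrt{3}}}{55}\right) - 339891 = -339894 + \frac{\sqrt{- \frac{296890}{49} - 66550 i \sqrt{3}}}{55}$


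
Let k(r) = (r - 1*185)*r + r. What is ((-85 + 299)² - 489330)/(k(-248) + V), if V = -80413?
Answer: -443534/26723 ≈ -16.597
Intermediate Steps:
k(r) = r + r*(-185 + r) (k(r) = (r - 185)*r + r = (-185 + r)*r + r = r*(-185 + r) + r = r + r*(-185 + r))
((-85 + 299)² - 489330)/(k(-248) + V) = ((-85 + 299)² - 489330)/(-248*(-184 - 248) - 80413) = (214² - 489330)/(-248*(-432) - 80413) = (45796 - 489330)/(107136 - 80413) = -443534/26723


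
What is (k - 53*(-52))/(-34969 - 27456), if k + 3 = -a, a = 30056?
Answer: 27303/62425 ≈ 0.43737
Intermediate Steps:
k = -30059 (k = -3 - 1*30056 = -3 - 30056 = -30059)
(k - 53*(-52))/(-34969 - 27456) = (-30059 - 53*(-52))/(-34969 - 27456) = (-30059 + 2756)/(-62425) = -27303*(-1/62425) = 27303/62425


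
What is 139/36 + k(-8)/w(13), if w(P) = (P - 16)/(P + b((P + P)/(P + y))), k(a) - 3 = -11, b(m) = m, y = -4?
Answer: 4993/108 ≈ 46.232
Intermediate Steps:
k(a) = -8 (k(a) = 3 - 11 = -8)
w(P) = (-16 + P)/(P + 2*P/(-4 + P)) (w(P) = (P - 16)/(P + (P + P)/(P - 4)) = (-16 + P)/(P + (2*P)/(-4 + P)) = (-16 + P)/(P + 2*P/(-4 + P)))
139/36 + k(-8)/w(13) = 139/36 - 8*13*(-2 + 13)/((-16 + 13)*(-4 + 13)) = 139*(1/36) - 8/((1/13)*(-3)*9/11) = 139/36 - 8/((1/13)*(1/11)*(-3)*9) = 139/36 - 8/(-27/143) = 139/36 - 8*(-143/27) = 139/36 + 1144/27 = 4993/108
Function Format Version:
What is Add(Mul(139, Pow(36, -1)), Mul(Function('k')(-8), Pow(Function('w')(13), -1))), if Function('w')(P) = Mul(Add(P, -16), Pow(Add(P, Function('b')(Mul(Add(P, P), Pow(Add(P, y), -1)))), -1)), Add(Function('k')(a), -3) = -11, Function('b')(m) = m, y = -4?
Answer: Rational(4993, 108) ≈ 46.232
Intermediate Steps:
Function('k')(a) = -8 (Function('k')(a) = Add(3, -11) = -8)
Function('w')(P) = Mul(Pow(Add(P, Mul(2, P, Pow(Add(-4, P), -1))), -1), Add(-16, P)) (Function('w')(P) = Mul(Add(P, -16), Pow(Add(P, Mul(Add(P, P), Pow(Add(P, -4), -1))), -1)) = Mul(Add(-16, P), Pow(Add(P, Mul(Mul(2, P), Pow(Add(-4, P), -1))), -1)) = Mul(Add(-16, P), Pow(Add(P, Mul(2, P, Pow(Add(-4, P), -1))), -1)) = Mul(Pow(Add(P, Mul(2, P, Pow(Add(-4, P), -1))), -1), Add(-16, P)))
Add(Mul(139, Pow(36, -1)), Mul(Function('k')(-8), Pow(Function('w')(13), -1))) = Add(Mul(139, Pow(36, -1)), Mul(-8, Pow(Mul(Pow(13, -1), Pow(Add(-2, 13), -1), Add(-16, 13), Add(-4, 13)), -1))) = Add(Mul(139, Rational(1, 36)), Mul(-8, Pow(Mul(Rational(1, 13), Pow(11, -1), -3, 9), -1))) = Add(Rational(139, 36), Mul(-8, Pow(Mul(Rational(1, 13), Rational(1, 11), -3, 9), -1))) = Add(Rational(139, 36), Mul(-8, Pow(Rational(-27, 143), -1))) = Add(Rational(139, 36), Mul(-8, Rational(-143, 27))) = Add(Rational(139, 36), Rational(1144, 27)) = Rational(4993, 108)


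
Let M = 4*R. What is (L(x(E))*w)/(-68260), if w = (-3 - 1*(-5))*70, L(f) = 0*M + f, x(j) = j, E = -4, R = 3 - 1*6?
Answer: 28/3413 ≈ 0.0082039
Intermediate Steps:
R = -3 (R = 3 - 6 = -3)
M = -12 (M = 4*(-3) = -12)
L(f) = f (L(f) = 0*(-12) + f = 0 + f = f)
w = 140 (w = (-3 + 5)*70 = 2*70 = 140)
(L(x(E))*w)/(-68260) = -4*140/(-68260) = -560*(-1/68260) = 28/3413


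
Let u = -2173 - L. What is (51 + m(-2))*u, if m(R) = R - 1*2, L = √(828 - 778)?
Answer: -102131 - 235*√2 ≈ -1.0246e+5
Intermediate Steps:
L = 5*√2 (L = √50 = 5*√2 ≈ 7.0711)
m(R) = -2 + R (m(R) = R - 2 = -2 + R)
u = -2173 - 5*√2 ≈ -2180.1
(51 + m(-2))*u = (51 + (-2 - 2))*(-2173 - 5*√2) = (51 - 4)*(-2173 - 5*√2) = 47*(-2173 - 5*√2) = -102131 - 235*√2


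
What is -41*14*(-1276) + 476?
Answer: 732900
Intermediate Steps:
-41*14*(-1276) + 476 = -574*(-1276) + 476 = 732424 + 476 = 732900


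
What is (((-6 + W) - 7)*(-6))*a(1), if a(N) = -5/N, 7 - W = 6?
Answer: -360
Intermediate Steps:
W = 1 (W = 7 - 1*6 = 7 - 6 = 1)
(((-6 + W) - 7)*(-6))*a(1) = (((-6 + 1) - 7)*(-6))*(-5/1) = ((-5 - 7)*(-6))*(-5*1) = -12*(-6)*(-5) = 72*(-5) = -360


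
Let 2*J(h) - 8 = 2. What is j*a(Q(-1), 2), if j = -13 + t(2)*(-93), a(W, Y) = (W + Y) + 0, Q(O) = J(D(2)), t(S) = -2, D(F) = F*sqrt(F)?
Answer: 1211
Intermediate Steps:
D(F) = F**(3/2)
J(h) = 5 (J(h) = 4 + (1/2)*2 = 4 + 1 = 5)
Q(O) = 5
a(W, Y) = W + Y
j = 173 (j = -13 - 2*(-93) = -13 + 186 = 173)
j*a(Q(-1), 2) = 173*(5 + 2) = 173*7 = 1211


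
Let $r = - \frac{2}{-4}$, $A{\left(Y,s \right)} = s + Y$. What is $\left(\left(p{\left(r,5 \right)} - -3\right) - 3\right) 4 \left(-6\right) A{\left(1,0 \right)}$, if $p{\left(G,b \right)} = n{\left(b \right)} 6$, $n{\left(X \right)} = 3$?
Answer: $-432$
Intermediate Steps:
$A{\left(Y,s \right)} = Y + s$
$r = \frac{1}{2}$ ($r = \left(-2\right) \left(- \frac{1}{4}\right) = \frac{1}{2} \approx 0.5$)
$p{\left(G,b \right)} = 18$ ($p{\left(G,b \right)} = 3 \cdot 6 = 18$)
$\left(\left(p{\left(r,5 \right)} - -3\right) - 3\right) 4 \left(-6\right) A{\left(1,0 \right)} = \left(\left(18 - -3\right) - 3\right) 4 \left(-6\right) \left(1 + 0\right) = \left(\left(18 + 3\right) - 3\right) 4 \left(-6\right) 1 = \left(21 - 3\right) 4 \left(-6\right) 1 = 18 \cdot 4 \left(-6\right) 1 = 72 \left(-6\right) 1 = \left(-432\right) 1 = -432$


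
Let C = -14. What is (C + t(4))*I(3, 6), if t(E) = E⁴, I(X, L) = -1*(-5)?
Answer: 1210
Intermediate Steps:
I(X, L) = 5
(C + t(4))*I(3, 6) = (-14 + 4⁴)*5 = (-14 + 256)*5 = 242*5 = 1210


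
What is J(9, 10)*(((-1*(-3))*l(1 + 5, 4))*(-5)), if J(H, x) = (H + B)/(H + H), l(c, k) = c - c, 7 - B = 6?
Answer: 0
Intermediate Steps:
B = 1 (B = 7 - 1*6 = 7 - 6 = 1)
l(c, k) = 0
J(H, x) = (1 + H)/(2*H) (J(H, x) = (H + 1)/(H + H) = (1 + H)/((2*H)) = (1 + H)*(1/(2*H)) = (1 + H)/(2*H))
J(9, 10)*(((-1*(-3))*l(1 + 5, 4))*(-5)) = ((½)*(1 + 9)/9)*((-1*(-3)*0)*(-5)) = ((½)*(⅑)*10)*((3*0)*(-5)) = 5*(0*(-5))/9 = (5/9)*0 = 0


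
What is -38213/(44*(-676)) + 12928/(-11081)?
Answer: 38907821/329593264 ≈ 0.11805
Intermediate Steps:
-38213/(44*(-676)) + 12928/(-11081) = -38213/(-29744) + 12928*(-1/11081) = -38213*(-1/29744) - 12928/11081 = 38213/29744 - 12928/11081 = 38907821/329593264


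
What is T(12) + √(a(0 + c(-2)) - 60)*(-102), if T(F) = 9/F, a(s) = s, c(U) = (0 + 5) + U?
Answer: ¾ - 102*I*√57 ≈ 0.75 - 770.08*I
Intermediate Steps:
c(U) = 5 + U
T(12) + √(a(0 + c(-2)) - 60)*(-102) = 9/12 + √((0 + (5 - 2)) - 60)*(-102) = 9*(1/12) + √((0 + 3) - 60)*(-102) = ¾ + √(3 - 60)*(-102) = ¾ + √(-57)*(-102) = ¾ + (I*√57)*(-102) = ¾ - 102*I*√57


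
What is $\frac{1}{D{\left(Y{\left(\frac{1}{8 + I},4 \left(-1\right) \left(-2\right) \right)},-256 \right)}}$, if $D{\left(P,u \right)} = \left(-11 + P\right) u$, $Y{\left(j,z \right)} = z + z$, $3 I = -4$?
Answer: $- \frac{1}{1280} \approx -0.00078125$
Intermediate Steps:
$I = - \frac{4}{3}$ ($I = \frac{1}{3} \left(-4\right) = - \frac{4}{3} \approx -1.3333$)
$Y{\left(j,z \right)} = 2 z$
$D{\left(P,u \right)} = u \left(-11 + P\right)$
$\frac{1}{D{\left(Y{\left(\frac{1}{8 + I},4 \left(-1\right) \left(-2\right) \right)},-256 \right)}} = \frac{1}{\left(-256\right) \left(-11 + 2 \cdot 4 \left(-1\right) \left(-2\right)\right)} = \frac{1}{\left(-256\right) \left(-11 + 2 \left(\left(-4\right) \left(-2\right)\right)\right)} = \frac{1}{\left(-256\right) \left(-11 + 2 \cdot 8\right)} = \frac{1}{\left(-256\right) \left(-11 + 16\right)} = \frac{1}{\left(-256\right) 5} = \frac{1}{-1280} = - \frac{1}{1280}$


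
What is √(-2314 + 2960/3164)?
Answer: I*√1447240494/791 ≈ 48.094*I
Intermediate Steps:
√(-2314 + 2960/3164) = √(-2314 + 2960*(1/3164)) = √(-2314 + 740/791) = √(-1829634/791) = I*√1447240494/791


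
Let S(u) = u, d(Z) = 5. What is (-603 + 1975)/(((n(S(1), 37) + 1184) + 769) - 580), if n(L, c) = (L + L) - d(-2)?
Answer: 686/685 ≈ 1.0015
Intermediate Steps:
n(L, c) = -5 + 2*L (n(L, c) = (L + L) - 1*5 = 2*L - 5 = -5 + 2*L)
(-603 + 1975)/(((n(S(1), 37) + 1184) + 769) - 580) = (-603 + 1975)/((((-5 + 2*1) + 1184) + 769) - 580) = 1372/((((-5 + 2) + 1184) + 769) - 580) = 1372/(((-3 + 1184) + 769) - 580) = 1372/((1181 + 769) - 580) = 1372/(1950 - 580) = 1372/1370 = 1372*(1/1370) = 686/685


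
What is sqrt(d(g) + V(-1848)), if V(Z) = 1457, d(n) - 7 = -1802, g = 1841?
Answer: 13*I*sqrt(2) ≈ 18.385*I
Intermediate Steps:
d(n) = -1795 (d(n) = 7 - 1802 = -1795)
sqrt(d(g) + V(-1848)) = sqrt(-1795 + 1457) = sqrt(-338) = 13*I*sqrt(2)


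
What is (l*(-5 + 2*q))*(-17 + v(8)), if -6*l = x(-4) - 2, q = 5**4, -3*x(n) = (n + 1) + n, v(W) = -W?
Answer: 10375/6 ≈ 1729.2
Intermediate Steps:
x(n) = -1/3 - 2*n/3 (x(n) = -((n + 1) + n)/3 = -((1 + n) + n)/3 = -(1 + 2*n)/3 = -1/3 - 2*n/3)
q = 625
l = -1/18 (l = -((-1/3 - 2/3*(-4)) - 2)/6 = -((-1/3 + 8/3) - 2)/6 = -(7/3 - 2)/6 = -1/6*1/3 = -1/18 ≈ -0.055556)
(l*(-5 + 2*q))*(-17 + v(8)) = (-(-5 + 2*625)/18)*(-17 - 1*8) = (-(-5 + 1250)/18)*(-17 - 8) = -1/18*1245*(-25) = -415/6*(-25) = 10375/6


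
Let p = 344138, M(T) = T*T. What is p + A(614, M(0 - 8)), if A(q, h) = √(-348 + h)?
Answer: 344138 + 2*I*√71 ≈ 3.4414e+5 + 16.852*I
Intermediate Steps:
M(T) = T²
p + A(614, M(0 - 8)) = 344138 + √(-348 + (0 - 8)²) = 344138 + √(-348 + (-8)²) = 344138 + √(-348 + 64) = 344138 + √(-284) = 344138 + 2*I*√71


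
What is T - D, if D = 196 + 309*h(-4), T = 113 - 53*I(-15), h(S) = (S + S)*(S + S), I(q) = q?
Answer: -19064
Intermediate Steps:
h(S) = 4*S² (h(S) = (2*S)*(2*S) = 4*S²)
T = 908 (T = 113 - 53*(-15) = 113 + 795 = 908)
D = 19972 (D = 196 + 309*(4*(-4)²) = 196 + 309*(4*16) = 196 + 309*64 = 196 + 19776 = 19972)
T - D = 908 - 1*19972 = 908 - 19972 = -19064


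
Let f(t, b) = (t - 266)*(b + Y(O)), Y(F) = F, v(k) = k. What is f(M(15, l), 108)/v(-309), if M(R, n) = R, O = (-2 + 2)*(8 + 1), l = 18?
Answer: 9036/103 ≈ 87.728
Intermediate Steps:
O = 0 (O = 0*9 = 0)
f(t, b) = b*(-266 + t) (f(t, b) = (t - 266)*(b + 0) = (-266 + t)*b = b*(-266 + t))
f(M(15, l), 108)/v(-309) = (108*(-266 + 15))/(-309) = (108*(-251))*(-1/309) = -27108*(-1/309) = 9036/103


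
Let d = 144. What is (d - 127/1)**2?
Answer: 289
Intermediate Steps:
(d - 127/1)**2 = (144 - 127/1)**2 = (144 - 127*1)**2 = (144 - 127)**2 = 17**2 = 289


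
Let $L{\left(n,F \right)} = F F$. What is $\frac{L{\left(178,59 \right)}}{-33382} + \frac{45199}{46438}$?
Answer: $\frac{48113655}{55364047} \approx 0.86904$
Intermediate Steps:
$L{\left(n,F \right)} = F^{2}$
$\frac{L{\left(178,59 \right)}}{-33382} + \frac{45199}{46438} = \frac{59^{2}}{-33382} + \frac{45199}{46438} = 3481 \left(- \frac{1}{33382}\right) + 45199 \cdot \frac{1}{46438} = - \frac{3481}{33382} + \frac{6457}{6634} = \frac{48113655}{55364047}$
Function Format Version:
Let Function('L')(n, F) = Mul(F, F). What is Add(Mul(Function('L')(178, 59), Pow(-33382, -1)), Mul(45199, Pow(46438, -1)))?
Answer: Rational(48113655, 55364047) ≈ 0.86904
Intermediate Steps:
Function('L')(n, F) = Pow(F, 2)
Add(Mul(Function('L')(178, 59), Pow(-33382, -1)), Mul(45199, Pow(46438, -1))) = Add(Mul(Pow(59, 2), Pow(-33382, -1)), Mul(45199, Pow(46438, -1))) = Add(Mul(3481, Rational(-1, 33382)), Mul(45199, Rational(1, 46438))) = Add(Rational(-3481, 33382), Rational(6457, 6634)) = Rational(48113655, 55364047)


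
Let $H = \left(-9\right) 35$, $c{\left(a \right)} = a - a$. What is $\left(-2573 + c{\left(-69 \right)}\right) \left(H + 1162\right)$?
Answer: $-2179331$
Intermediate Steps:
$c{\left(a \right)} = 0$
$H = -315$
$\left(-2573 + c{\left(-69 \right)}\right) \left(H + 1162\right) = \left(-2573 + 0\right) \left(-315 + 1162\right) = \left(-2573\right) 847 = -2179331$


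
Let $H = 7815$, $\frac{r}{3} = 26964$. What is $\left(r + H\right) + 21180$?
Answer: $109887$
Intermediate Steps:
$r = 80892$ ($r = 3 \cdot 26964 = 80892$)
$\left(r + H\right) + 21180 = \left(80892 + 7815\right) + 21180 = 88707 + 21180 = 109887$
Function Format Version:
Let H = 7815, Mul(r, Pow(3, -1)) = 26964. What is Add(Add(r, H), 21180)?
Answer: 109887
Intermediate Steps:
r = 80892 (r = Mul(3, 26964) = 80892)
Add(Add(r, H), 21180) = Add(Add(80892, 7815), 21180) = Add(88707, 21180) = 109887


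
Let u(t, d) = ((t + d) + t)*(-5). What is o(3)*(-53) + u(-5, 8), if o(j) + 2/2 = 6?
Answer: -255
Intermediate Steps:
u(t, d) = -10*t - 5*d (u(t, d) = ((d + t) + t)*(-5) = (d + 2*t)*(-5) = -10*t - 5*d)
o(j) = 5 (o(j) = -1 + 6 = 5)
o(3)*(-53) + u(-5, 8) = 5*(-53) + (-10*(-5) - 5*8) = -265 + (50 - 40) = -265 + 10 = -255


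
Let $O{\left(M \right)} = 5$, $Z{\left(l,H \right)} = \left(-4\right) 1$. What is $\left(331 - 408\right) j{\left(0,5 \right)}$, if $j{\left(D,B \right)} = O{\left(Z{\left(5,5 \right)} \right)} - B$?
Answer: $0$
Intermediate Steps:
$Z{\left(l,H \right)} = -4$
$j{\left(D,B \right)} = 5 - B$
$\left(331 - 408\right) j{\left(0,5 \right)} = \left(331 - 408\right) \left(5 - 5\right) = - 77 \left(5 - 5\right) = \left(-77\right) 0 = 0$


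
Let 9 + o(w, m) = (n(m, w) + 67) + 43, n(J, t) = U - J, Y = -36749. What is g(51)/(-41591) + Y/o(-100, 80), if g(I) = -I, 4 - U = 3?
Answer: -138947867/83182 ≈ -1670.4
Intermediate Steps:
U = 1 (U = 4 - 1*3 = 4 - 3 = 1)
n(J, t) = 1 - J
o(w, m) = 102 - m (o(w, m) = -9 + (((1 - m) + 67) + 43) = -9 + ((68 - m) + 43) = -9 + (111 - m) = 102 - m)
g(51)/(-41591) + Y/o(-100, 80) = -1*51/(-41591) - 36749/(102 - 1*80) = -51*(-1/41591) - 36749/(102 - 80) = 51/41591 - 36749/22 = -138947867/83182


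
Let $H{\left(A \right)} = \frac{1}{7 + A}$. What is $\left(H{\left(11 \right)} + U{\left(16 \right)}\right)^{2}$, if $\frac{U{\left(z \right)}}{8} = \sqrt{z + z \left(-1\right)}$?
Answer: $\frac{1}{324} \approx 0.0030864$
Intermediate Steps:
$U{\left(z \right)} = 0$ ($U{\left(z \right)} = 8 \sqrt{z + z \left(-1\right)} = 8 \sqrt{z - z} = 8 \sqrt{0} = 8 \cdot 0 = 0$)
$\left(H{\left(11 \right)} + U{\left(16 \right)}\right)^{2} = \left(\frac{1}{7 + 11} + 0\right)^{2} = \left(\frac{1}{18} + 0\right)^{2} = \left(\frac{1}{18}\right)^{2} = \frac{1}{324}$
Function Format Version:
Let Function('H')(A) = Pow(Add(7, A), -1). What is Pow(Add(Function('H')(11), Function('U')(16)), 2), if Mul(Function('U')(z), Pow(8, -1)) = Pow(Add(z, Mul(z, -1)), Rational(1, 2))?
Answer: Rational(1, 324) ≈ 0.0030864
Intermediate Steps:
Function('U')(z) = 0 (Function('U')(z) = Mul(8, Pow(Add(z, Mul(z, -1)), Rational(1, 2))) = Mul(8, Pow(Add(z, Mul(-1, z)), Rational(1, 2))) = Mul(8, Pow(0, Rational(1, 2))) = Mul(8, 0) = 0)
Pow(Add(Function('H')(11), Function('U')(16)), 2) = Pow(Add(Pow(Add(7, 11), -1), 0), 2) = Pow(Add(Pow(18, -1), 0), 2) = Pow(Add(Rational(1, 18), 0), 2) = Pow(Rational(1, 18), 2) = Rational(1, 324)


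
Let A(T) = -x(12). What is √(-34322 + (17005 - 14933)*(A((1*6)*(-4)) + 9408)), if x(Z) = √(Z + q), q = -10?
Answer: √(19459054 - 2072*√2) ≈ 4410.9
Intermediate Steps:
x(Z) = √(-10 + Z) (x(Z) = √(Z - 10) = √(-10 + Z))
A(T) = -√2 (A(T) = -√(-10 + 12) = -√2)
√(-34322 + (17005 - 14933)*(A((1*6)*(-4)) + 9408)) = √(-34322 + (17005 - 14933)*(-√2 + 9408)) = √(-34322 + 2072*(9408 - √2)) = √(-34322 + (19493376 - 2072*√2)) = √(19459054 - 2072*√2)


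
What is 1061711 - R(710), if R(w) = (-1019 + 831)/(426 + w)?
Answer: 301525971/284 ≈ 1.0617e+6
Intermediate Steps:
R(w) = -188/(426 + w)
1061711 - R(710) = 1061711 - (-188)/(426 + 710) = 1061711 - (-188)/1136 = 1061711 - 1*(-47/284) = 1061711 + 47/284 = 301525971/284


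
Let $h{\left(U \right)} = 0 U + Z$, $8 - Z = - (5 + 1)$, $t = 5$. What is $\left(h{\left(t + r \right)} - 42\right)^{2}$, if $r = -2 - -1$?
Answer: $784$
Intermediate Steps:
$r = -1$ ($r = -2 + 1 = -1$)
$Z = 14$ ($Z = 8 - - (5 + 1) = 8 - \left(-1\right) 6 = 8 - -6 = 8 + 6 = 14$)
$h{\left(U \right)} = 14$ ($h{\left(U \right)} = 0 U + 14 = 0 + 14 = 14$)
$\left(h{\left(t + r \right)} - 42\right)^{2} = \left(14 - 42\right)^{2} = \left(-28\right)^{2} = 784$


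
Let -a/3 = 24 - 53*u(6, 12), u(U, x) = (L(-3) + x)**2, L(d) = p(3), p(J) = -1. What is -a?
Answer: -19167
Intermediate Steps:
L(d) = -1
u(U, x) = (-1 + x)**2
a = 19167 (a = -3*(24 - 53*(-1 + 12)**2) = -3*(24 - 53*11**2) = -3*(24 - 53*121) = -3*(24 - 6413) = -3*(-6389) = 19167)
-a = -1*19167 = -19167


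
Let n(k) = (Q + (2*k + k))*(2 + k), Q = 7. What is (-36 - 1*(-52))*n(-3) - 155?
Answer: -123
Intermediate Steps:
n(k) = (2 + k)*(7 + 3*k) (n(k) = (7 + (2*k + k))*(2 + k) = (7 + 3*k)*(2 + k) = (2 + k)*(7 + 3*k))
(-36 - 1*(-52))*n(-3) - 155 = (-36 - 1*(-52))*(14 + 3*(-3)**2 + 13*(-3)) - 155 = (-36 + 52)*(14 + 3*9 - 39) - 155 = 16*(14 + 27 - 39) - 155 = 16*2 - 155 = 32 - 155 = -123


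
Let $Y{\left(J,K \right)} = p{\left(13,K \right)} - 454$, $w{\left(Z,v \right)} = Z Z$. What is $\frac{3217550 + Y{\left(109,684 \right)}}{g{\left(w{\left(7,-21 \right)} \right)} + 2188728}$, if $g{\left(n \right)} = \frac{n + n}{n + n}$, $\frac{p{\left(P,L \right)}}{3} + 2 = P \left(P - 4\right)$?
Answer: $\frac{3217441}{2188729} \approx 1.47$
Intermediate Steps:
$w{\left(Z,v \right)} = Z^{2}$
$p{\left(P,L \right)} = -6 + 3 P \left(-4 + P\right)$ ($p{\left(P,L \right)} = -6 + 3 P \left(P - 4\right) = -6 + 3 P \left(-4 + P\right)$)
$g{\left(n \right)} = 1$ ($g{\left(n \right)} = \frac{2 n}{2 n} = 2 n \frac{1}{2 n} = 1$)
$Y{\left(J,K \right)} = -109$ ($Y{\left(J,K \right)} = \left(-6 - 156 + 3 \cdot 13^{2}\right) - 454 = \left(-6 - 156 + 3 \cdot 169\right) - 454 = \left(-6 - 156 + 507\right) - 454 = 345 - 454 = -109$)
$\frac{3217550 + Y{\left(109,684 \right)}}{g{\left(w{\left(7,-21 \right)} \right)} + 2188728} = \frac{3217550 - 109}{1 + 2188728} = \frac{3217441}{2188729}$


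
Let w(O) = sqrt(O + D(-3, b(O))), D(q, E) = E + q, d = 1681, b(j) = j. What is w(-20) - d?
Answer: -1681 + I*sqrt(43) ≈ -1681.0 + 6.5574*I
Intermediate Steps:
w(O) = sqrt(-3 + 2*O) (w(O) = sqrt(O + (O - 3)) = sqrt(O + (-3 + O)) = sqrt(-3 + 2*O))
w(-20) - d = sqrt(-3 + 2*(-20)) - 1*1681 = sqrt(-3 - 40) - 1681 = sqrt(-43) - 1681 = I*sqrt(43) - 1681 = -1681 + I*sqrt(43)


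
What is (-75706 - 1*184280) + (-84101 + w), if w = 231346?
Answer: -112741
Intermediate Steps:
(-75706 - 1*184280) + (-84101 + w) = (-75706 - 1*184280) + (-84101 + 231346) = (-75706 - 184280) + 147245 = -259986 + 147245 = -112741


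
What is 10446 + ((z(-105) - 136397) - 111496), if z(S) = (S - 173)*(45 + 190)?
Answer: -302777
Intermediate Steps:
z(S) = -40655 + 235*S (z(S) = (-173 + S)*235 = -40655 + 235*S)
10446 + ((z(-105) - 136397) - 111496) = 10446 + (((-40655 + 235*(-105)) - 136397) - 111496) = 10446 + (((-40655 - 24675) - 136397) - 111496) = 10446 + ((-65330 - 136397) - 111496) = 10446 + (-201727 - 111496) = 10446 - 313223 = -302777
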